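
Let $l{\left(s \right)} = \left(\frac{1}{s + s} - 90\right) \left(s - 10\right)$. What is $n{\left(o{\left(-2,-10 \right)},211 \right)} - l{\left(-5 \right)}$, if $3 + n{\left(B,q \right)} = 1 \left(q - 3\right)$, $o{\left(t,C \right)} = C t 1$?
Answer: $- \frac{2293}{2} \approx -1146.5$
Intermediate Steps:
$o{\left(t,C \right)} = C t$
$l{\left(s \right)} = \left(-90 + \frac{1}{2 s}\right) \left(-10 + s\right)$ ($l{\left(s \right)} = \left(\frac{1}{2 s} - 90\right) \left(-10 + s\right) = \left(-90 + \frac{1}{2 s}\right) \left(-10 + s\right)$)
$n{\left(B,q \right)} = -6 + q$ ($n{\left(B,q \right)} = -3 + 1 \left(q - 3\right) = -3 + 1 \left(-3 + q\right) = -3 + \left(-3 + q\right) = -6 + q$)
$n{\left(o{\left(-2,-10 \right)},211 \right)} - l{\left(-5 \right)} = \left(-6 + 211\right) - \left(\frac{1801}{2} - -450 - \frac{5}{-5}\right) = 205 - \left(\frac{1801}{2} + 450 - -1\right) = 205 - \left(\frac{1801}{2} + 450 + 1\right) = 205 - \frac{2703}{2} = - \frac{2293}{2}$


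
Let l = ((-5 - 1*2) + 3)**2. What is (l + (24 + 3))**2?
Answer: 1849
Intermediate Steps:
l = 16 (l = ((-5 - 2) + 3)**2 = (-7 + 3)**2 = (-4)**2 = 16)
(l + (24 + 3))**2 = (16 + (24 + 3))**2 = (16 + 27)**2 = 43**2 = 1849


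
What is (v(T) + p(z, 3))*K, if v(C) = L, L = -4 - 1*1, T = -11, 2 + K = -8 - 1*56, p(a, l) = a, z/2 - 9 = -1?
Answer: -726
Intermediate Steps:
z = 16 (z = 18 + 2*(-1) = 18 - 2 = 16)
K = -66 (K = -2 + (-8 - 1*56) = -2 + (-8 - 56) = -2 - 64 = -66)
L = -5 (L = -4 - 1 = -5)
v(C) = -5
(v(T) + p(z, 3))*K = (-5 + 16)*(-66) = 11*(-66) = -726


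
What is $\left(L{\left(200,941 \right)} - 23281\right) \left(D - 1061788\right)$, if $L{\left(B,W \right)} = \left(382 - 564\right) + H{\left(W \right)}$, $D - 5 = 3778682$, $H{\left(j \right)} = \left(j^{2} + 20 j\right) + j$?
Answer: $2395704483321$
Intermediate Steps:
$H{\left(j \right)} = j^{2} + 21 j$
$D = 3778687$ ($D = 5 + 3778682 = 3778687$)
$L{\left(B,W \right)} = -182 + W \left(21 + W\right)$ ($L{\left(B,W \right)} = \left(382 - 564\right) + W \left(21 + W\right) = -182 + W \left(21 + W\right)$)
$\left(L{\left(200,941 \right)} - 23281\right) \left(D - 1061788\right) = \left(\left(-182 + 941 \left(21 + 941\right)\right) - 23281\right) \left(3778687 - 1061788\right) = \left(\left(-182 + 941 \cdot 962\right) - 23281\right) 2716899 = \left(\left(-182 + 905242\right) - 23281\right) 2716899 = \left(905060 - 23281\right) 2716899 = 881779 \cdot 2716899 = 2395704483321$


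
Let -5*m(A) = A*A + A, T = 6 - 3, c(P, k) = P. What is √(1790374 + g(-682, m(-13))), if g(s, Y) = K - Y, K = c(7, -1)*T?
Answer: √44760655/5 ≈ 1338.1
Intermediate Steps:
T = 3
K = 21 (K = 7*3 = 21)
m(A) = -A/5 - A²/5 (m(A) = -(A*A + A)/5 = -(A² + A)/5 = -(A + A²)/5 = -A/5 - A²/5)
g(s, Y) = 21 - Y
√(1790374 + g(-682, m(-13))) = √(1790374 + (21 - (-1)*(-13)*(1 - 13)/5)) = √(1790374 + (21 - (-1)*(-13)*(-12)/5)) = √(1790374 + (21 - 1*(-156/5))) = √(1790374 + (21 + 156/5)) = √(1790374 + 261/5) = √(8952131/5) = √44760655/5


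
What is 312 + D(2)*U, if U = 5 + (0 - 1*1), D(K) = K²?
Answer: 328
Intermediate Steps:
U = 4 (U = 5 + (0 - 1) = 5 - 1 = 4)
312 + D(2)*U = 312 + 2²*4 = 312 + 4*4 = 312 + 16 = 328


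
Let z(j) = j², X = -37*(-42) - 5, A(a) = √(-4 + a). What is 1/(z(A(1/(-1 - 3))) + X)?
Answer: 4/6179 ≈ 0.00064735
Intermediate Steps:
X = 1549 (X = 1554 - 5 = 1549)
1/(z(A(1/(-1 - 3))) + X) = 1/((√(-4 + 1/(-1 - 3)))² + 1549) = 1/((√(-4 + 1/(-4)))² + 1549) = 1/((√(-4 - ¼))² + 1549) = 1/((√(-17/4))² + 1549) = 1/((I*√17/2)² + 1549) = 1/(-17/4 + 1549) = 1/(6179/4) = 4/6179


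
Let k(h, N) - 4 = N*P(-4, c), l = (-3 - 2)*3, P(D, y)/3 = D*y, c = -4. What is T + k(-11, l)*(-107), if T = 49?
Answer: 76661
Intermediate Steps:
P(D, y) = 3*D*y (P(D, y) = 3*(D*y) = 3*D*y)
l = -15 (l = -5*3 = -15)
k(h, N) = 4 + 48*N (k(h, N) = 4 + N*(3*(-4)*(-4)) = 4 + N*48 = 4 + 48*N)
T + k(-11, l)*(-107) = 49 + (4 + 48*(-15))*(-107) = 49 + (4 - 720)*(-107) = 49 - 716*(-107) = 49 + 76612 = 76661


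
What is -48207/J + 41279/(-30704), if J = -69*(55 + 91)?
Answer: 177383847/51552016 ≈ 3.4409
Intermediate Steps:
J = -10074 (J = -69*146 = -10074)
-48207/J + 41279/(-30704) = -48207/(-10074) + 41279/(-30704) = -48207*(-1/10074) + 41279*(-1/30704) = 16069/3358 - 41279/30704 = 177383847/51552016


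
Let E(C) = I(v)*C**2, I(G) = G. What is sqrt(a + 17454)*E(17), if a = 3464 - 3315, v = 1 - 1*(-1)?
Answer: 578*sqrt(17603) ≈ 76687.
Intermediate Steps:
v = 2 (v = 1 + 1 = 2)
E(C) = 2*C**2
a = 149
sqrt(a + 17454)*E(17) = sqrt(149 + 17454)*(2*17**2) = sqrt(17603)*(2*289) = sqrt(17603)*578 = 578*sqrt(17603)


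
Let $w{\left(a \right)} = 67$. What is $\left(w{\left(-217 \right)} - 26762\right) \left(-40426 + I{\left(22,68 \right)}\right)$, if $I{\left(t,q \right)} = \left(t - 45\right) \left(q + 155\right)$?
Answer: $1216090725$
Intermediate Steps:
$I{\left(t,q \right)} = \left(-45 + t\right) \left(155 + q\right)$
$\left(w{\left(-217 \right)} - 26762\right) \left(-40426 + I{\left(22,68 \right)}\right) = \left(67 - 26762\right) \left(-40426 + \left(-6975 - 3060 + 155 \cdot 22 + 68 \cdot 22\right)\right) = \left(67 - 26762\right) \left(-40426 + \left(-6975 - 3060 + 3410 + 1496\right)\right) = - 26695 \left(-40426 - 5129\right) = \left(-26695\right) \left(-45555\right) = 1216090725$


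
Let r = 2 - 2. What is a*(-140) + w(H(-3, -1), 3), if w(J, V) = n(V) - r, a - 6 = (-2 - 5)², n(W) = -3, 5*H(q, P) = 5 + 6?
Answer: -7703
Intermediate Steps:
H(q, P) = 11/5 (H(q, P) = (5 + 6)/5 = (⅕)*11 = 11/5)
r = 0
a = 55 (a = 6 + (-2 - 5)² = 6 + (-7)² = 6 + 49 = 55)
w(J, V) = -3 (w(J, V) = -3 - 1*0 = -3 + 0 = -3)
a*(-140) + w(H(-3, -1), 3) = 55*(-140) - 3 = -7700 - 3 = -7703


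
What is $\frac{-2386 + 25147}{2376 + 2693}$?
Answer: $\frac{22761}{5069} \approx 4.4902$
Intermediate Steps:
$\frac{-2386 + 25147}{2376 + 2693} = \frac{22761}{5069}$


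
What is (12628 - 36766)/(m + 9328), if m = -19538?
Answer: 12069/5105 ≈ 2.3642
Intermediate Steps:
(12628 - 36766)/(m + 9328) = (12628 - 36766)/(-19538 + 9328) = -24138/(-10210) = -24138*(-1/10210) = 12069/5105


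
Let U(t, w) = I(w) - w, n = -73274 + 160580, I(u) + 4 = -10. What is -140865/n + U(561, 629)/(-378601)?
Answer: -17758497369/11018046302 ≈ -1.6118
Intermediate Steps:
I(u) = -14 (I(u) = -4 - 10 = -14)
n = 87306
U(t, w) = -14 - w
-140865/n + U(561, 629)/(-378601) = -140865/87306 + (-14 - 1*629)/(-378601) = -140865*1/87306 + (-14 - 629)*(-1/378601) = -46955/29102 - 643*(-1/378601) = -46955/29102 + 643/378601 = -17758497369/11018046302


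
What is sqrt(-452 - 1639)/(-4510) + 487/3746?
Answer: 487/3746 - I*sqrt(2091)/4510 ≈ 0.13001 - 0.010139*I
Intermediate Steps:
sqrt(-452 - 1639)/(-4510) + 487/3746 = sqrt(-2091)*(-1/4510) + 487*(1/3746) = (I*sqrt(2091))*(-1/4510) + 487/3746 = -I*sqrt(2091)/4510 + 487/3746 = 487/3746 - I*sqrt(2091)/4510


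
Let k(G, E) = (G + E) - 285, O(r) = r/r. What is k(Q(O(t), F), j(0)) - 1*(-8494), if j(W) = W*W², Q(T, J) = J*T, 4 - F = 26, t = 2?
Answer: 8187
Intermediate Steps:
O(r) = 1
F = -22 (F = 4 - 1*26 = 4 - 26 = -22)
j(W) = W³
k(G, E) = -285 + E + G (k(G, E) = (E + G) - 285 = -285 + E + G)
k(Q(O(t), F), j(0)) - 1*(-8494) = (-285 + 0³ - 22*1) - 1*(-8494) = (-285 + 0 - 22) + 8494 = -307 + 8494 = 8187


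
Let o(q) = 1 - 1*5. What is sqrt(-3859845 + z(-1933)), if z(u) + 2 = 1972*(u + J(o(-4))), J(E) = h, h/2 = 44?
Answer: I*sqrt(7498187) ≈ 2738.3*I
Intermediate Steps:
o(q) = -4 (o(q) = 1 - 5 = -4)
h = 88 (h = 2*44 = 88)
J(E) = 88
z(u) = 173534 + 1972*u (z(u) = -2 + 1972*(u + 88) = -2 + 1972*(88 + u) = -2 + (173536 + 1972*u) = 173534 + 1972*u)
sqrt(-3859845 + z(-1933)) = sqrt(-3859845 + (173534 + 1972*(-1933))) = sqrt(-3859845 + (173534 - 3811876)) = sqrt(-3859845 - 3638342) = sqrt(-7498187) = I*sqrt(7498187)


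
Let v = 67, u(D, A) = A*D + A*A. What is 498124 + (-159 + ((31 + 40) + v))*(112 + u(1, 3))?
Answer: 495520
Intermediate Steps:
u(D, A) = A² + A*D (u(D, A) = A*D + A² = A² + A*D)
498124 + (-159 + ((31 + 40) + v))*(112 + u(1, 3)) = 498124 + (-159 + ((31 + 40) + 67))*(112 + 3*(3 + 1)) = 498124 + (-159 + (71 + 67))*(112 + 3*4) = 498124 + (-159 + 138)*(112 + 12) = 498124 - 21*124 = 498124 - 2604 = 495520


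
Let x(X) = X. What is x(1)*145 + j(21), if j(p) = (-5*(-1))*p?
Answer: 250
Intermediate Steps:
j(p) = 5*p
x(1)*145 + j(21) = 1*145 + 5*21 = 145 + 105 = 250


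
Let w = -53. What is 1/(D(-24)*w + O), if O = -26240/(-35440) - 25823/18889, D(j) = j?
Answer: 8367827/10638631947 ≈ 0.00078655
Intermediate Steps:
O = -5243997/8367827 (O = -26240*(-1/35440) - 25823*1/18889 = 328/443 - 25823/18889 = -5243997/8367827 ≈ -0.62669)
1/(D(-24)*w + O) = 1/(-24*(-53) - 5243997/8367827) = 1/(1272 - 5243997/8367827) = 1/(10638631947/8367827) = 8367827/10638631947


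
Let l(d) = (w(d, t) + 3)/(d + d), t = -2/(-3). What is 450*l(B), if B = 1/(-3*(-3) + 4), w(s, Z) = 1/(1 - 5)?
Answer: 32175/4 ≈ 8043.8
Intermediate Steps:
t = 2/3 (t = -2*(-1/3) = 2/3 ≈ 0.66667)
w(s, Z) = -1/4 (w(s, Z) = 1/(-4) = -1/4)
B = 1/13 (B = 1/(9 + 4) = 1/13 ≈ 0.076923)
l(d) = 11/(8*d) (l(d) = (-1/4 + 3)/(d + d) = 11/(4*((2*d))) = 11*(1/(2*d))/4 = 11/(8*d))
450*l(B) = 450*(11/(8*(1/13))) = 450*((11/8)*13) = 450*(143/8) = 32175/4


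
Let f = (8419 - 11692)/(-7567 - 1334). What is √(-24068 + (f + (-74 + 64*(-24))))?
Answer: I*√226042482345/2967 ≈ 160.24*I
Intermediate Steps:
f = 1091/2967 (f = -3273/(-8901) = -3273*(-1/8901) = 1091/2967 ≈ 0.36771)
√(-24068 + (f + (-74 + 64*(-24)))) = √(-24068 + (1091/2967 + (-74 + 64*(-24)))) = √(-24068 + (1091/2967 + (-74 - 1536))) = √(-24068 + (1091/2967 - 1610)) = √(-24068 - 4775779/2967) = √(-76185535/2967) = I*√226042482345/2967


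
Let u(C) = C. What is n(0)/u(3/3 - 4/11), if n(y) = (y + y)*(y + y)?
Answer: 0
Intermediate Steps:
n(y) = 4*y² (n(y) = (2*y)*(2*y) = 4*y²)
n(0)/u(3/3 - 4/11) = (4*0²)/(3/3 - 4/11) = (4*0)/(3*(⅓) - 4*1/11) = 0/(1 - 4/11) = 0/(7/11) = 0*(11/7) = 0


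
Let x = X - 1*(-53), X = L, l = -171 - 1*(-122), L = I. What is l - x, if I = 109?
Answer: -211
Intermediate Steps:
L = 109
l = -49 (l = -171 + 122 = -49)
X = 109
x = 162 (x = 109 - 1*(-53) = 109 + 53 = 162)
l - x = -49 - 1*162 = -49 - 162 = -211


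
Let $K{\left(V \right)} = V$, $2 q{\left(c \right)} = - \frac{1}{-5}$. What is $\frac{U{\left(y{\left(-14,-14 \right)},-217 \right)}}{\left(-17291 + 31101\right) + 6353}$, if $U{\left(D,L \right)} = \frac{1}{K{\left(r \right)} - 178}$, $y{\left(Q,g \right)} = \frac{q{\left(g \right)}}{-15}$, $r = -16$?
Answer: $- \frac{1}{3911622} \approx -2.5565 \cdot 10^{-7}$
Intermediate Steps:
$q{\left(c \right)} = \frac{1}{10}$ ($q{\left(c \right)} = \frac{\left(-1\right) \frac{1}{-5}}{2} = \frac{\left(-1\right) \left(- \frac{1}{5}\right)}{2} = \frac{1}{2} \cdot \frac{1}{5} = \frac{1}{10}$)
$y{\left(Q,g \right)} = - \frac{1}{150}$ ($y{\left(Q,g \right)} = \frac{1}{10 \left(-15\right)} = \frac{1}{10} \left(- \frac{1}{15}\right) = - \frac{1}{150}$)
$U{\left(D,L \right)} = - \frac{1}{194}$ ($U{\left(D,L \right)} = \frac{1}{-16 - 178} = \frac{1}{-194} = - \frac{1}{194}$)
$\frac{U{\left(y{\left(-14,-14 \right)},-217 \right)}}{\left(-17291 + 31101\right) + 6353} = - \frac{1}{194 \left(\left(-17291 + 31101\right) + 6353\right)} = - \frac{1}{194 \left(13810 + 6353\right)} = - \frac{1}{194 \cdot 20163} = \left(- \frac{1}{194}\right) \frac{1}{20163} = - \frac{1}{3911622}$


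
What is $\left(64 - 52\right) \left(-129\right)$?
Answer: $-1548$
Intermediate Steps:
$\left(64 - 52\right) \left(-129\right) = 12 \left(-129\right) = -1548$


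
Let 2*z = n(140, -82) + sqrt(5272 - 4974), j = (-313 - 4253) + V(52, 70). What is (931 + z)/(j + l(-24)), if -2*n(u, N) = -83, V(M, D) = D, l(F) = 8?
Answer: -1269/5984 - sqrt(298)/8976 ≈ -0.21399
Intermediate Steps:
n(u, N) = 83/2 (n(u, N) = -1/2*(-83) = 83/2)
j = -4496 (j = (-313 - 4253) + 70 = -4566 + 70 = -4496)
z = 83/4 + sqrt(298)/2 (z = (83/2 + sqrt(5272 - 4974))/2 = (83/2 + sqrt(298))/2 = 83/4 + sqrt(298)/2 ≈ 29.381)
(931 + z)/(j + l(-24)) = (931 + (83/4 + sqrt(298)/2))/(-4496 + 8) = (3807/4 + sqrt(298)/2)/(-4488) = (3807/4 + sqrt(298)/2)*(-1/4488) = -1269/5984 - sqrt(298)/8976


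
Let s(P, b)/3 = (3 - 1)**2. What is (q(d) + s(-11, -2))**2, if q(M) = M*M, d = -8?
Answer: 5776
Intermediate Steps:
s(P, b) = 12 (s(P, b) = 3*(3 - 1)**2 = 3*2**2 = 3*4 = 12)
q(M) = M**2
(q(d) + s(-11, -2))**2 = ((-8)**2 + 12)**2 = (64 + 12)**2 = 76**2 = 5776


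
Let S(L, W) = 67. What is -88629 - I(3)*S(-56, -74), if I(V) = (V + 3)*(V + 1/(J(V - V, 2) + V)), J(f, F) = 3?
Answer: -89902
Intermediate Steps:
I(V) = (3 + V)*(V + 1/(3 + V)) (I(V) = (V + 3)*(V + 1/(3 + V)) = (3 + V)*(V + 1/(3 + V)))
-88629 - I(3)*S(-56, -74) = -88629 - (1 + 3**2 + 3*3)*67 = -88629 - (1 + 9 + 9)*67 = -88629 - 19*67 = -88629 - 1*1273 = -88629 - 1273 = -89902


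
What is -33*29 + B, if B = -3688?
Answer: -4645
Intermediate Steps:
-33*29 + B = -33*29 - 3688 = -957 - 3688 = -4645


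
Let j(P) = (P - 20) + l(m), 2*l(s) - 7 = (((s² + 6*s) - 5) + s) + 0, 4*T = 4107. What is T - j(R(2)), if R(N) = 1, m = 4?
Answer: 4091/4 ≈ 1022.8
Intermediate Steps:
T = 4107/4 (T = (¼)*4107 = 4107/4 ≈ 1026.8)
l(s) = 1 + s²/2 + 7*s/2 (l(s) = 7/2 + ((((s² + 6*s) - 5) + s) + 0)/2 = 7/2 + (((-5 + s² + 6*s) + s) + 0)/2 = 7/2 + ((-5 + s² + 7*s) + 0)/2 = 7/2 + (-5 + s² + 7*s)/2 = 7/2 + (-5/2 + s²/2 + 7*s/2) = 1 + s²/2 + 7*s/2)
j(P) = 3 + P (j(P) = (P - 20) + (1 + (½)*4² + (7/2)*4) = (-20 + P) + (1 + (½)*16 + 14) = (-20 + P) + (1 + 8 + 14) = (-20 + P) + 23 = 3 + P)
T - j(R(2)) = 4107/4 - (3 + 1) = 4107/4 - 1*4 = 4107/4 - 4 = 4091/4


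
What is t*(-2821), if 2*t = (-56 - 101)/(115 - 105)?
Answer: 442897/20 ≈ 22145.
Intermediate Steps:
t = -157/20 (t = ((-56 - 101)/(115 - 105))/2 = (-157/10)/2 = (-157*⅒)/2 = (½)*(-157/10) = -157/20 ≈ -7.8500)
t*(-2821) = -157/20*(-2821) = 442897/20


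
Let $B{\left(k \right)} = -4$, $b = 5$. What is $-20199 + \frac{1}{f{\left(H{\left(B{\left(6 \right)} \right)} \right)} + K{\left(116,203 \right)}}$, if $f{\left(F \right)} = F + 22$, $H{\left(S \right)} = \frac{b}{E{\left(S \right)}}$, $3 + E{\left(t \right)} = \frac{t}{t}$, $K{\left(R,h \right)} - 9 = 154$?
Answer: $- \frac{7372633}{365} \approx -20199.0$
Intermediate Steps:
$K{\left(R,h \right)} = 163$ ($K{\left(R,h \right)} = 9 + 154 = 163$)
$E{\left(t \right)} = -2$ ($E{\left(t \right)} = -3 + \frac{t}{t} = -3 + 1 = -2$)
$H{\left(S \right)} = - \frac{5}{2}$ ($H{\left(S \right)} = \frac{5}{-2} = 5 \left(- \frac{1}{2}\right) = - \frac{5}{2}$)
$f{\left(F \right)} = 22 + F$
$-20199 + \frac{1}{f{\left(H{\left(B{\left(6 \right)} \right)} \right)} + K{\left(116,203 \right)}} = -20199 + \frac{1}{\left(22 - \frac{5}{2}\right) + 163} = -20199 + \frac{1}{\frac{39}{2} + 163} = -20199 + \frac{1}{\frac{365}{2}} = -20199 + \frac{2}{365} = - \frac{7372633}{365}$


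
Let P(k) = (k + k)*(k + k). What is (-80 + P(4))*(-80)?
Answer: 1280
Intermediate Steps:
P(k) = 4*k² (P(k) = (2*k)*(2*k) = 4*k²)
(-80 + P(4))*(-80) = (-80 + 4*4²)*(-80) = (-80 + 4*16)*(-80) = (-80 + 64)*(-80) = -16*(-80) = 1280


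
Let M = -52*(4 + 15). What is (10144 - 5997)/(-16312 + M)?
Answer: -4147/17300 ≈ -0.23971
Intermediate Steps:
M = -988 (M = -52*19 = -988)
(10144 - 5997)/(-16312 + M) = (10144 - 5997)/(-16312 - 988) = 4147/(-17300) = 4147*(-1/17300) = -4147/17300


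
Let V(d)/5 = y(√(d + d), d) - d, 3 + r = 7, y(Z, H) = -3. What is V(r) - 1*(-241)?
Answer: 206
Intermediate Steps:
r = 4 (r = -3 + 7 = 4)
V(d) = -15 - 5*d (V(d) = 5*(-3 - d) = -15 - 5*d)
V(r) - 1*(-241) = (-15 - 5*4) - 1*(-241) = (-15 - 20) + 241 = -35 + 241 = 206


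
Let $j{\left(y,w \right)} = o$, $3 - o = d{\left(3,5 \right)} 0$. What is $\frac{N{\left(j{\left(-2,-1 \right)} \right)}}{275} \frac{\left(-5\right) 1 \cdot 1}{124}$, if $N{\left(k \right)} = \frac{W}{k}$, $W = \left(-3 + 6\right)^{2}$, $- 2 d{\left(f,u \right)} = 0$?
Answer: $- \frac{3}{6820} \approx -0.00043988$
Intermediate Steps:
$d{\left(f,u \right)} = 0$ ($d{\left(f,u \right)} = \left(- \frac{1}{2}\right) 0 = 0$)
$W = 9$ ($W = 3^{2} = 9$)
$o = 3$ ($o = 3 - 0 \cdot 0 = 3 - 0 = 3 + 0 = 3$)
$j{\left(y,w \right)} = 3$
$N{\left(k \right)} = \frac{9}{k}$
$\frac{N{\left(j{\left(-2,-1 \right)} \right)}}{275} \frac{\left(-5\right) 1 \cdot 1}{124} = \frac{9 \cdot \frac{1}{3}}{275} \frac{\left(-5\right) 1 \cdot 1}{124} = 9 \cdot \frac{1}{3} \cdot \frac{1}{275} \left(-5\right) 1 \cdot \frac{1}{124} = 3 \cdot \frac{1}{275} \left(\left(-5\right) \frac{1}{124}\right) = \frac{3}{275} \left(- \frac{5}{124}\right) = - \frac{3}{6820}$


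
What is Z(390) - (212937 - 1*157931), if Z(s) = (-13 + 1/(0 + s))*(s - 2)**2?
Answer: -392279938/195 ≈ -2.0117e+6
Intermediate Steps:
Z(s) = (-2 + s)**2*(-13 + 1/s) (Z(s) = (-13 + 1/s)*(-2 + s)**2 = (-2 + s)**2*(-13 + 1/s))
Z(390) - (212937 - 1*157931) = (-2 + 390)**2*(1 - 13*390)/390 - (212937 - 1*157931) = (1/390)*388**2*(1 - 5070) - (212937 - 157931) = (1/390)*150544*(-5069) - 1*55006 = -381553768/195 - 55006 = -392279938/195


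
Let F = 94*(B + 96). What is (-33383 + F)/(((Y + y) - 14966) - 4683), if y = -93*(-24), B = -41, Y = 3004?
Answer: 28213/14413 ≈ 1.9575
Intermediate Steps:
y = 2232
F = 5170 (F = 94*(-41 + 96) = 94*55 = 5170)
(-33383 + F)/(((Y + y) - 14966) - 4683) = (-33383 + 5170)/(((3004 + 2232) - 14966) - 4683) = -28213/((5236 - 14966) - 4683) = -28213/(-9730 - 4683) = -28213/(-14413) = -28213*(-1/14413) = 28213/14413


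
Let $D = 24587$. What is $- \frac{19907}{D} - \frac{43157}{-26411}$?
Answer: $\frac{535337382}{649367257} \approx 0.8244$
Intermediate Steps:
$- \frac{19907}{D} - \frac{43157}{-26411} = - \frac{19907}{24587} - \frac{43157}{-26411} = \left(-19907\right) \frac{1}{24587} - - \frac{43157}{26411} = - \frac{19907}{24587} + \frac{43157}{26411} = \frac{535337382}{649367257}$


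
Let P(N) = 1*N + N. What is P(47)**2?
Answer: 8836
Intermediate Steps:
P(N) = 2*N (P(N) = N + N = 2*N)
P(47)**2 = (2*47)**2 = 94**2 = 8836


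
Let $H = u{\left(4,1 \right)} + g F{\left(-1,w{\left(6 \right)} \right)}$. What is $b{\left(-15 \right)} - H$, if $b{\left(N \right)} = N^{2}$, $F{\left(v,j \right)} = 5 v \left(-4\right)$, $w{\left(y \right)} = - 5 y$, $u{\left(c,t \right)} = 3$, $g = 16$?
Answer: $-98$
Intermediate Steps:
$F{\left(v,j \right)} = - 20 v$
$H = 323$ ($H = 3 + 16 \left(\left(-20\right) \left(-1\right)\right) = 3 + 16 \cdot 20 = 3 + 320 = 323$)
$b{\left(-15 \right)} - H = \left(-15\right)^{2} - 323 = 225 - 323 = -98$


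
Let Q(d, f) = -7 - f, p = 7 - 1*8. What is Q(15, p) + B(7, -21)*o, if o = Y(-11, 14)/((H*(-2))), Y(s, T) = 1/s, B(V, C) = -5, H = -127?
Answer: -16759/2794 ≈ -5.9982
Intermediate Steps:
p = -1 (p = 7 - 8 = -1)
o = -1/2794 (o = 1/((-11)*((-127*(-2)))) = -1/11/254 = -1/11*1/254 = -1/2794 ≈ -0.00035791)
Q(15, p) + B(7, -21)*o = (-7 - 1*(-1)) - 5*(-1/2794) = (-7 + 1) + 5/2794 = -6 + 5/2794 = -16759/2794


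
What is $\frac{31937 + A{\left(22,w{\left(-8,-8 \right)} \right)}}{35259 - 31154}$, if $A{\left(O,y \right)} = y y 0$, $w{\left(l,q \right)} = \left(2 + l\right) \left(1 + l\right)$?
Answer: $\frac{31937}{4105} \approx 7.78$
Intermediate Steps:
$w{\left(l,q \right)} = \left(1 + l\right) \left(2 + l\right)$
$A{\left(O,y \right)} = 0$ ($A{\left(O,y \right)} = y^{2} \cdot 0 = 0$)
$\frac{31937 + A{\left(22,w{\left(-8,-8 \right)} \right)}}{35259 - 31154} = \frac{31937 + 0}{35259 - 31154} = \frac{31937}{4105}$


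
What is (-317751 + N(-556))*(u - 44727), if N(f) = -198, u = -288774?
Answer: 106036309449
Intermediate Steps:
(-317751 + N(-556))*(u - 44727) = (-317751 - 198)*(-288774 - 44727) = -317949*(-333501) = 106036309449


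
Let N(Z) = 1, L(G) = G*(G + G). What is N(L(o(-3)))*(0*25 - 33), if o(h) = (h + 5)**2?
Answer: -33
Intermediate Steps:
o(h) = (5 + h)**2
L(G) = 2*G**2 (L(G) = G*(2*G) = 2*G**2)
N(L(o(-3)))*(0*25 - 33) = 1*(0*25 - 33) = 1*(0 - 33) = 1*(-33) = -33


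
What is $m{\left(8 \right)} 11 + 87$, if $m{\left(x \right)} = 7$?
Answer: $164$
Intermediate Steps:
$m{\left(8 \right)} 11 + 87 = 7 \cdot 11 + 87 = 77 + 87 = 164$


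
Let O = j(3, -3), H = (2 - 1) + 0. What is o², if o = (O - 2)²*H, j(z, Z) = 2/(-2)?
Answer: 81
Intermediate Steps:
j(z, Z) = -1 (j(z, Z) = 2*(-½) = -1)
H = 1 (H = 1 + 0 = 1)
O = -1
o = 9 (o = (-1 - 2)²*1 = (-3)²*1 = 9*1 = 9)
o² = 9² = 81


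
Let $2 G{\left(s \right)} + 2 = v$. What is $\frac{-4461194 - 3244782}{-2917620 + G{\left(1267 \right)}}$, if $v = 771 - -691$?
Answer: $\frac{3852988}{1458445} \approx 2.6418$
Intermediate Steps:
$v = 1462$ ($v = 771 + 691 = 1462$)
$G{\left(s \right)} = 730$ ($G{\left(s \right)} = -1 + \frac{1}{2} \cdot 1462 = -1 + 731 = 730$)
$\frac{-4461194 - 3244782}{-2917620 + G{\left(1267 \right)}} = \frac{-4461194 - 3244782}{-2917620 + 730} = - \frac{7705976}{-2916890} = \left(-7705976\right) \left(- \frac{1}{2916890}\right) = \frac{3852988}{1458445}$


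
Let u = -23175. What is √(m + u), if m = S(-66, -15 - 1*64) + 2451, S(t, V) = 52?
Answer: 8*I*√323 ≈ 143.78*I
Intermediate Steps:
m = 2503 (m = 52 + 2451 = 2503)
√(m + u) = √(2503 - 23175) = √(-20672) = 8*I*√323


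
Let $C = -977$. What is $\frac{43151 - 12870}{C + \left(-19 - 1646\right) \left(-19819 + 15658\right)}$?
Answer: $\frac{30281}{6927088} \approx 0.0043714$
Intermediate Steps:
$\frac{43151 - 12870}{C + \left(-19 - 1646\right) \left(-19819 + 15658\right)} = \frac{43151 - 12870}{-977 + \left(-19 - 1646\right) \left(-19819 + 15658\right)} = \frac{30281}{-977 - -6928065} = \frac{30281}{-977 + 6928065} = \frac{30281}{6927088}$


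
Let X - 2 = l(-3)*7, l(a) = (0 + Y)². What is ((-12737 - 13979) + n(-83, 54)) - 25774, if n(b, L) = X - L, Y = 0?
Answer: -52542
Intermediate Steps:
l(a) = 0 (l(a) = (0 + 0)² = 0² = 0)
X = 2 (X = 2 + 0*7 = 2 + 0 = 2)
n(b, L) = 2 - L
((-12737 - 13979) + n(-83, 54)) - 25774 = ((-12737 - 13979) + (2 - 1*54)) - 25774 = (-26716 + (2 - 54)) - 25774 = (-26716 - 52) - 25774 = -26768 - 25774 = -52542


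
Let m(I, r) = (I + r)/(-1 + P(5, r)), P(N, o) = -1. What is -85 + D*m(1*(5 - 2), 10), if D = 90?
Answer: -670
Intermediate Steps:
m(I, r) = -I/2 - r/2 (m(I, r) = (I + r)/(-1 - 1) = (I + r)/(-2) = (I + r)*(-1/2) = -I/2 - r/2)
-85 + D*m(1*(5 - 2), 10) = -85 + 90*(-(5 - 2)/2 - 1/2*10) = -85 + 90*(-3/2 - 5) = -85 + 90*(-13/2) = -85 - 585 = -670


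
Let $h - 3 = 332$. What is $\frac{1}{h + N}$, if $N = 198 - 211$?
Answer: $\frac{1}{322} \approx 0.0031056$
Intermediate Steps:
$N = -13$ ($N = 198 - 211 = -13$)
$h = 335$ ($h = 3 + 332 = 335$)
$\frac{1}{h + N} = \frac{1}{335 - 13} = \frac{1}{322}$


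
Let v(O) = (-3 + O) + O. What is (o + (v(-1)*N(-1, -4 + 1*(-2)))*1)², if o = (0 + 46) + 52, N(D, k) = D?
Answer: 10609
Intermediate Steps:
v(O) = -3 + 2*O
o = 98 (o = 46 + 52 = 98)
(o + (v(-1)*N(-1, -4 + 1*(-2)))*1)² = (98 + ((-3 + 2*(-1))*(-1))*1)² = (98 + ((-3 - 2)*(-1))*1)² = (98 - 5*(-1)*1)² = (98 + 5*1)² = (98 + 5)² = 103² = 10609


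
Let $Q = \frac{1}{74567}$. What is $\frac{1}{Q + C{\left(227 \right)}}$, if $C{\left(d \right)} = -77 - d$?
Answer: $- \frac{74567}{22668367} \approx -0.0032895$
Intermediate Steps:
$Q = \frac{1}{74567} \approx 1.3411 \cdot 10^{-5}$
$\frac{1}{Q + C{\left(227 \right)}} = \frac{1}{\frac{1}{74567} - 304} = \frac{1}{- \frac{22668367}{74567}} = - \frac{74567}{22668367}$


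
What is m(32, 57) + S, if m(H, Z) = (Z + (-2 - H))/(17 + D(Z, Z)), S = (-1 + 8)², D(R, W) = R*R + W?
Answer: 162850/3323 ≈ 49.007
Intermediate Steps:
D(R, W) = W + R² (D(R, W) = R² + W = W + R²)
S = 49 (S = 7² = 49)
m(H, Z) = (-2 + Z - H)/(17 + Z + Z²) (m(H, Z) = (Z + (-2 - H))/(17 + (Z + Z²)) = (-2 + Z - H)/(17 + Z + Z²))
m(32, 57) + S = (-2 + 57 - 1*32)/(17 + 57 + 57²) + 49 = (-2 + 57 - 32)/(17 + 57 + 3249) + 49 = 23/3323 + 49 = 162850/3323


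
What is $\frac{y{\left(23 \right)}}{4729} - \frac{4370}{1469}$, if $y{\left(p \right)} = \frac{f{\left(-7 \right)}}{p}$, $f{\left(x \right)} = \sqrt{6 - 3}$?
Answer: $- \frac{4370}{1469} + \frac{\sqrt{3}}{108767} \approx -2.9748$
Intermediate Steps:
$f{\left(x \right)} = \sqrt{3}$
$y{\left(p \right)} = \frac{\sqrt{3}}{p}$
$\frac{y{\left(23 \right)}}{4729} - \frac{4370}{1469} = \frac{\sqrt{3} \cdot \frac{1}{23}}{4729} - \frac{4370}{1469} = \sqrt{3} \cdot \frac{1}{23} \cdot \frac{1}{4729} - \frac{4370}{1469} = \frac{\sqrt{3}}{23} \cdot \frac{1}{4729} - \frac{4370}{1469} = \frac{\sqrt{3}}{108767} - \frac{4370}{1469} = - \frac{4370}{1469} + \frac{\sqrt{3}}{108767}$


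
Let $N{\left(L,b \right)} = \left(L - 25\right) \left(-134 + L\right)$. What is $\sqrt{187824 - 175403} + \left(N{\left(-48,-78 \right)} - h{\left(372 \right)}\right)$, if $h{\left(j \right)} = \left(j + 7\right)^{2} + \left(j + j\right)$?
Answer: $-131099 + \sqrt{12421} \approx -1.3099 \cdot 10^{5}$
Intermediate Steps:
$N{\left(L,b \right)} = \left(-134 + L\right) \left(-25 + L\right)$ ($N{\left(L,b \right)} = \left(-25 + L\right) \left(-134 + L\right) = \left(-134 + L\right) \left(-25 + L\right)$)
$h{\left(j \right)} = \left(7 + j\right)^{2} + 2 j$
$\sqrt{187824 - 175403} + \left(N{\left(-48,-78 \right)} - h{\left(372 \right)}\right) = \sqrt{187824 - 175403} - \left(-13286 + 744 + \left(7 + 372\right)^{2}\right) = \sqrt{12421} + \left(\left(3350 + 2304 + 7632\right) - \left(379^{2} + 744\right)\right) = \sqrt{12421} + \left(13286 - \left(143641 + 744\right)\right) = \sqrt{12421} + \left(13286 - 144385\right) = \sqrt{12421} - 131099 = -131099 + \sqrt{12421}$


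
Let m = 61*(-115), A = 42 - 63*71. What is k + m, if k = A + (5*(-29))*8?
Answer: -12606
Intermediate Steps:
A = -4431 (A = 42 - 4473 = -4431)
m = -7015
k = -5591 (k = -4431 + (5*(-29))*8 = -4431 - 145*8 = -4431 - 1160 = -5591)
k + m = -5591 - 7015 = -12606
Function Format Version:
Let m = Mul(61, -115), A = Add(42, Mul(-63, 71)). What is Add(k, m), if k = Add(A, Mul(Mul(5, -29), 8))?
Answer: -12606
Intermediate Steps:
A = -4431 (A = Add(42, -4473) = -4431)
m = -7015
k = -5591 (k = Add(-4431, Mul(Mul(5, -29), 8)) = Add(-4431, Mul(-145, 8)) = Add(-4431, -1160) = -5591)
Add(k, m) = Add(-5591, -7015) = -12606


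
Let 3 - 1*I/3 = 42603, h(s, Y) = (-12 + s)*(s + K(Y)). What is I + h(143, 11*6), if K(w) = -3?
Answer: -109460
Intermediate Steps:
h(s, Y) = (-12 + s)*(-3 + s) (h(s, Y) = (-12 + s)*(s - 3) = (-12 + s)*(-3 + s))
I = -127800 (I = 9 - 3*42603 = 9 - 127809 = -127800)
I + h(143, 11*6) = -127800 + (36 + 143² - 15*143) = -127800 + (36 + 20449 - 2145) = -127800 + 18340 = -109460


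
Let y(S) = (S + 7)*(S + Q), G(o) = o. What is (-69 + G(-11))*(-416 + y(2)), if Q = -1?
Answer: 32560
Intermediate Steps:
y(S) = (-1 + S)*(7 + S) (y(S) = (S + 7)*(S - 1) = (7 + S)*(-1 + S) = (-1 + S)*(7 + S))
(-69 + G(-11))*(-416 + y(2)) = (-69 - 11)*(-416 + (-7 + 2**2 + 6*2)) = -80*(-416 + (-7 + 4 + 12)) = -80*(-416 + 9) = -80*(-407) = 32560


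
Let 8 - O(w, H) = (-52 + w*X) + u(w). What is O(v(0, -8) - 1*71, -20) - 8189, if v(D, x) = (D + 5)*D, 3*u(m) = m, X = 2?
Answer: -23890/3 ≈ -7963.3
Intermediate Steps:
u(m) = m/3
v(D, x) = D*(5 + D) (v(D, x) = (5 + D)*D = D*(5 + D))
O(w, H) = 60 - 7*w/3 (O(w, H) = 8 - ((-52 + w*2) + w/3) = 8 - ((-52 + 2*w) + w/3) = 8 - (-52 + 7*w/3) = 8 + (52 - 7*w/3) = 60 - 7*w/3)
O(v(0, -8) - 1*71, -20) - 8189 = (60 - 7*(0*(5 + 0) - 1*71)/3) - 8189 = (60 - 7*(0*5 - 71)/3) - 8189 = (60 - 7*(0 - 71)/3) - 8189 = (60 - 7/3*(-71)) - 8189 = (60 + 497/3) - 8189 = 677/3 - 8189 = -23890/3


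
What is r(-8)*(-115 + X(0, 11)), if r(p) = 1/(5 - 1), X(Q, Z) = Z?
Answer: -26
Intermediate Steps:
r(p) = 1/4
r(-8)*(-115 + X(0, 11)) = (-115 + 11)/4 = (1/4)*(-104) = -26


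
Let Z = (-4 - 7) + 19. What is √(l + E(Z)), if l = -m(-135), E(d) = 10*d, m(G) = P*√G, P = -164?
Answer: 2*√(20 + 123*I*√15) ≈ 31.521 + 30.226*I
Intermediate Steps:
m(G) = -164*√G
Z = 8 (Z = -11 + 19 = 8)
l = 492*I*√15 (l = -(-164)*√(-135) = -(-164)*3*I*√15 = -(-492)*I*√15 = 492*I*√15 ≈ 1905.5*I)
√(l + E(Z)) = √(492*I*√15 + 10*8) = √(492*I*√15 + 80) = √(80 + 492*I*√15)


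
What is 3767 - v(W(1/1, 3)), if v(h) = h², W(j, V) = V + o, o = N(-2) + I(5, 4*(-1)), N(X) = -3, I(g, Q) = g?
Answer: 3742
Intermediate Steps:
o = 2 (o = -3 + 5 = 2)
W(j, V) = 2 + V (W(j, V) = V + 2 = 2 + V)
3767 - v(W(1/1, 3)) = 3767 - (2 + 3)² = 3767 - 1*5² = 3767 - 1*25 = 3767 - 25 = 3742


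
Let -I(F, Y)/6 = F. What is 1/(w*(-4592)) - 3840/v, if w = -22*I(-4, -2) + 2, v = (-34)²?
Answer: -2318776031/698048288 ≈ -3.3218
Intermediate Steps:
I(F, Y) = -6*F
v = 1156
w = -526 (w = -(-132)*(-4) + 2 = -22*24 + 2 = -528 + 2 = -526)
1/(w*(-4592)) - 3840/v = 1/(-526*(-4592)) - 3840/1156 = -1/526*(-1/4592) - 3840*1/1156 = 1/2415392 - 960/289 = -2318776031/698048288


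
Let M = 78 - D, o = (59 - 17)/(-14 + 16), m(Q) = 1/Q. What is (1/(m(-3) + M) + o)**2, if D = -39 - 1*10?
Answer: 63728289/144400 ≈ 441.33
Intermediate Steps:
D = -49 (D = -39 - 10 = -49)
o = 21 (o = 42/2 = 42*(1/2) = 21)
M = 127 (M = 78 - 1*(-49) = 78 + 49 = 127)
(1/(m(-3) + M) + o)**2 = (1/(1/(-3) + 127) + 21)**2 = (1/(-1/3 + 127) + 21)**2 = (1/(380/3) + 21)**2 = (3/380 + 21)**2 = (7983/380)**2 = 63728289/144400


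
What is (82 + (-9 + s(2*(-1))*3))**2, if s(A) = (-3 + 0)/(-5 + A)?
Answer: 270400/49 ≈ 5518.4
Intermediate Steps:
s(A) = -3/(-5 + A)
(82 + (-9 + s(2*(-1))*3))**2 = (82 + (-9 - 3/(-5 + 2*(-1))*3))**2 = (82 + (-9 - 3/(-5 - 2)*3))**2 = (82 + (-9 - 3/(-7)*3))**2 = (82 + (-9 - 3*(-1/7)*3))**2 = (82 + (-9 + (3/7)*3))**2 = (82 + (-9 + 9/7))**2 = (82 - 54/7)**2 = (520/7)**2 = 270400/49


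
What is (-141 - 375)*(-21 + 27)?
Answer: -3096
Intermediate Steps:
(-141 - 375)*(-21 + 27) = -516*6 = -3096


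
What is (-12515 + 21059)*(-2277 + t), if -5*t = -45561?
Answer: 291999744/5 ≈ 5.8400e+7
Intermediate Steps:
t = 45561/5 (t = -1/5*(-45561) = 45561/5 ≈ 9112.2)
(-12515 + 21059)*(-2277 + t) = (-12515 + 21059)*(-2277 + 45561/5) = 8544*(34176/5) = 291999744/5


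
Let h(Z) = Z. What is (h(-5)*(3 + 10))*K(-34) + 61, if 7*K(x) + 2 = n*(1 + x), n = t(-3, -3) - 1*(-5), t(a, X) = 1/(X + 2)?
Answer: 9137/7 ≈ 1305.3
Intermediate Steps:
t(a, X) = 1/(2 + X)
n = 4 (n = 1/(2 - 3) - 1*(-5) = 1/(-1) + 5 = -1 + 5 = 4)
K(x) = 2/7 + 4*x/7 (K(x) = -2/7 + (4*(1 + x))/7 = -2/7 + (4 + 4*x)/7 = -2/7 + (4/7 + 4*x/7) = 2/7 + 4*x/7)
(h(-5)*(3 + 10))*K(-34) + 61 = (-5*(3 + 10))*(2/7 + (4/7)*(-34)) + 61 = (-5*13)*(2/7 - 136/7) + 61 = -65*(-134/7) + 61 = 8710/7 + 61 = 9137/7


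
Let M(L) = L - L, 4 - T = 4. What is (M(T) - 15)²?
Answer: 225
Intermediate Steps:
T = 0 (T = 4 - 1*4 = 4 - 4 = 0)
M(L) = 0
(M(T) - 15)² = (0 - 15)² = (-15)² = 225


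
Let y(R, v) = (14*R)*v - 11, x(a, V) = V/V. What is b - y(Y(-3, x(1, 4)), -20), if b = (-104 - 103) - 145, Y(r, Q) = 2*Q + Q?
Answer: 499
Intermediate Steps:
x(a, V) = 1
Y(r, Q) = 3*Q
b = -352 (b = -207 - 145 = -352)
y(R, v) = -11 + 14*R*v (y(R, v) = 14*R*v - 11 = -11 + 14*R*v)
b - y(Y(-3, x(1, 4)), -20) = -352 - (-11 + 14*(3*1)*(-20)) = -352 - (-11 + 14*3*(-20)) = -352 - (-11 - 840) = -352 - 1*(-851) = -352 + 851 = 499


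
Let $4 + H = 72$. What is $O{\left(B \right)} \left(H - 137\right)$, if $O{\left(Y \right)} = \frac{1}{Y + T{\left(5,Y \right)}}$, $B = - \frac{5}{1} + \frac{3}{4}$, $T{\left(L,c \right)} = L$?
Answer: $-92$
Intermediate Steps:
$B = - \frac{17}{4}$ ($B = \left(-5\right) 1 + 3 \cdot \frac{1}{4} = -5 + \frac{3}{4} = - \frac{17}{4} \approx -4.25$)
$H = 68$ ($H = -4 + 72 = 68$)
$O{\left(Y \right)} = \frac{1}{5 + Y}$ ($O{\left(Y \right)} = \frac{1}{Y + 5} = \frac{1}{5 + Y}$)
$O{\left(B \right)} \left(H - 137\right) = \frac{68 - 137}{5 - \frac{17}{4}} = \frac{1}{\frac{3}{4}} \left(-69\right) = \frac{4}{3} \left(-69\right) = -92$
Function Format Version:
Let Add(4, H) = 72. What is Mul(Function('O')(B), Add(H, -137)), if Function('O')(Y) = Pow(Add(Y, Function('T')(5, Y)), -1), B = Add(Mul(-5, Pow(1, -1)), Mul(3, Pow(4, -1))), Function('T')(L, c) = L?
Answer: -92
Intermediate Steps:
B = Rational(-17, 4) (B = Add(Mul(-5, 1), Mul(3, Rational(1, 4))) = Add(-5, Rational(3, 4)) = Rational(-17, 4) ≈ -4.2500)
H = 68 (H = Add(-4, 72) = 68)
Function('O')(Y) = Pow(Add(5, Y), -1) (Function('O')(Y) = Pow(Add(Y, 5), -1) = Pow(Add(5, Y), -1))
Mul(Function('O')(B), Add(H, -137)) = Mul(Pow(Add(5, Rational(-17, 4)), -1), Add(68, -137)) = Mul(Pow(Rational(3, 4), -1), -69) = Mul(Rational(4, 3), -69) = -92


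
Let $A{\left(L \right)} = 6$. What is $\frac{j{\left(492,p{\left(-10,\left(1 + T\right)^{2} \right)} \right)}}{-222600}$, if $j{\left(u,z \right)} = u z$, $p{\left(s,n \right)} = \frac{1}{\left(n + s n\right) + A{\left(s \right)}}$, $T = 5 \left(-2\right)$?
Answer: $\frac{41}{13411650} \approx 3.057 \cdot 10^{-6}$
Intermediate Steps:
$T = -10$
$p{\left(s,n \right)} = \frac{1}{6 + n + n s}$ ($p{\left(s,n \right)} = \frac{1}{\left(n + s n\right) + 6} = \frac{1}{\left(n + n s\right) + 6} = \frac{1}{6 + n + n s}$)
$\frac{j{\left(492,p{\left(-10,\left(1 + T\right)^{2} \right)} \right)}}{-222600} = \frac{492 \frac{1}{6 + \left(1 - 10\right)^{2} + \left(1 - 10\right)^{2} \left(-10\right)}}{-222600} = \frac{492}{6 + \left(-9\right)^{2} + \left(-9\right)^{2} \left(-10\right)} \left(- \frac{1}{222600}\right) = \frac{492}{6 + 81 + 81 \left(-10\right)} \left(- \frac{1}{222600}\right) = \frac{492}{6 + 81 - 810} \left(- \frac{1}{222600}\right) = \frac{492}{-723} \left(- \frac{1}{222600}\right) = 492 \left(- \frac{1}{723}\right) \left(- \frac{1}{222600}\right) = \left(- \frac{164}{241}\right) \left(- \frac{1}{222600}\right) = \frac{41}{13411650}$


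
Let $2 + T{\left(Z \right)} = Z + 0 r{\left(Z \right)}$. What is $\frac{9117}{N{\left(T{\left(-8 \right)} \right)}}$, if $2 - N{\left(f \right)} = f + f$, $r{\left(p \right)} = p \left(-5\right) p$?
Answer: $\frac{9117}{22} \approx 414.41$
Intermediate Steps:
$r{\left(p \right)} = - 5 p^{2}$ ($r{\left(p \right)} = - 5 p p = - 5 p^{2}$)
$T{\left(Z \right)} = -2 + Z$ ($T{\left(Z \right)} = -2 + \left(Z + 0 \left(- 5 Z^{2}\right)\right) = -2 + \left(Z + 0\right) = -2 + Z$)
$N{\left(f \right)} = 2 - 2 f$ ($N{\left(f \right)} = 2 - \left(f + f\right) = 2 - 2 f$)
$\frac{9117}{N{\left(T{\left(-8 \right)} \right)}} = \frac{9117}{2 - 2 \left(-2 - 8\right)} = \frac{9117}{2 - -20} = \frac{9117}{2 + 20} = \frac{9117}{22}$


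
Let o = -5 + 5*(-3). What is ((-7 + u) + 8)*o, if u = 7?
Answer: -160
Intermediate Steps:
o = -20 (o = -5 - 15 = -20)
((-7 + u) + 8)*o = ((-7 + 7) + 8)*(-20) = (0 + 8)*(-20) = 8*(-20) = -160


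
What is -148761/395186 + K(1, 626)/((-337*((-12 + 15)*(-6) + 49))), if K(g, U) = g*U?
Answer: -1801492603/4128508142 ≈ -0.43635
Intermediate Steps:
K(g, U) = U*g
-148761/395186 + K(1, 626)/((-337*((-12 + 15)*(-6) + 49))) = -148761/395186 + (626*1)/((-337*((-12 + 15)*(-6) + 49))) = -148761*1/395186 + 626/((-337*(3*(-6) + 49))) = -148761/395186 + 626/((-337*(-18 + 49))) = -148761/395186 + 626/((-337*31)) = -148761/395186 + 626/(-10447) = -148761/395186 + 626*(-1/10447) = -148761/395186 - 626/10447 = -1801492603/4128508142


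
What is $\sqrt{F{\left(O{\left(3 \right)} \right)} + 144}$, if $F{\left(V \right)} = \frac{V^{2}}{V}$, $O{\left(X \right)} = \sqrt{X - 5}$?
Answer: $\sqrt{144 + i \sqrt{2}} \approx 12.0 + 0.05892 i$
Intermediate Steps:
$O{\left(X \right)} = \sqrt{-5 + X}$
$F{\left(V \right)} = V$
$\sqrt{F{\left(O{\left(3 \right)} \right)} + 144} = \sqrt{\sqrt{-5 + 3} + 144} = \sqrt{\sqrt{-2} + 144} = \sqrt{i \sqrt{2} + 144} = \sqrt{144 + i \sqrt{2}}$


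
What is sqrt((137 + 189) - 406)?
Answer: 4*I*sqrt(5) ≈ 8.9443*I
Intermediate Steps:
sqrt((137 + 189) - 406) = sqrt(326 - 406) = sqrt(-80) = 4*I*sqrt(5)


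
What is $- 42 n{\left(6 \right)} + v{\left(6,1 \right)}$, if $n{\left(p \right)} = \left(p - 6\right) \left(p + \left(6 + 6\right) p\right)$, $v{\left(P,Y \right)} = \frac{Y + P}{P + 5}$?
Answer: $\frac{7}{11} \approx 0.63636$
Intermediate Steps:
$v{\left(P,Y \right)} = \frac{P + Y}{5 + P}$
$n{\left(p \right)} = 13 p \left(-6 + p\right)$ ($n{\left(p \right)} = \left(-6 + p\right) \left(p + 12 p\right) = \left(-6 + p\right) 13 p = 13 p \left(-6 + p\right)$)
$- 42 n{\left(6 \right)} + v{\left(6,1 \right)} = - 42 \cdot 13 \cdot 6 \left(-6 + 6\right) + \frac{6 + 1}{5 + 6} = - 42 \cdot 13 \cdot 6 \cdot 0 + \frac{1}{11} \cdot 7 = \left(-42\right) 0 + \frac{1}{11} \cdot 7 = 0 + \frac{7}{11} = \frac{7}{11}$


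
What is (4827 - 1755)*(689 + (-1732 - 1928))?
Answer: -9126912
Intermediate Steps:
(4827 - 1755)*(689 + (-1732 - 1928)) = 3072*(689 - 3660) = 3072*(-2971) = -9126912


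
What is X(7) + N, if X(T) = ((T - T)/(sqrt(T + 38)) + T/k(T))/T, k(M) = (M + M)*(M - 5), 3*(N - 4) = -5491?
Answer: -153409/84 ≈ -1826.3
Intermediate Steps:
N = -5479/3 (N = 4 + (1/3)*(-5491) = 4 - 5491/3 = -5479/3 ≈ -1826.3)
k(M) = 2*M*(-5 + M) (k(M) = (2*M)*(-5 + M) = 2*M*(-5 + M))
X(T) = 1/(2*T*(-5 + T)) (X(T) = ((T - T)/(sqrt(T + 38)) + T/((2*T*(-5 + T))))/T = (0/(sqrt(38 + T)) + T*(1/(2*T*(-5 + T))))/T = (0/sqrt(38 + T) + 1/(2*(-5 + T)))/T = (0 + 1/(2*(-5 + T)))/T = (1/(2*(-5 + T)))/T = 1/(2*T*(-5 + T)))
X(7) + N = (1/2)/(7*(-5 + 7)) - 5479/3 = (1/2)*(1/7)/2 - 5479/3 = (1/2)*(1/7)*(1/2) - 5479/3 = 1/28 - 5479/3 = -153409/84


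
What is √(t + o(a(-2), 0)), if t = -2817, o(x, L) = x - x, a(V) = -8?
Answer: 3*I*√313 ≈ 53.075*I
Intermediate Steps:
o(x, L) = 0
√(t + o(a(-2), 0)) = √(-2817 + 0) = √(-2817) = 3*I*√313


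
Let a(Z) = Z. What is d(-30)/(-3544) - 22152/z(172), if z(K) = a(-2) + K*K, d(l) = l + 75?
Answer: -39918939/52419304 ≈ -0.76153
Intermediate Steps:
d(l) = 75 + l
z(K) = -2 + K**2 (z(K) = -2 + K*K = -2 + K**2)
d(-30)/(-3544) - 22152/z(172) = (75 - 30)/(-3544) - 22152/(-2 + 172**2) = 45*(-1/3544) - 22152/(-2 + 29584) = -45/3544 - 22152/29582 = -45/3544 - 22152*1/29582 = -45/3544 - 11076/14791 = -39918939/52419304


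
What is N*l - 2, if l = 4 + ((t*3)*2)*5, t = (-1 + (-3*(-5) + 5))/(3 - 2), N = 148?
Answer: 84950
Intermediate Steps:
t = 19 (t = (-1 + (15 + 5))/1 = (-1 + 20)*1 = 19*1 = 19)
l = 574 (l = 4 + ((19*3)*2)*5 = 4 + (57*2)*5 = 4 + 114*5 = 4 + 570 = 574)
N*l - 2 = 148*574 - 2 = 84952 - 2 = 84950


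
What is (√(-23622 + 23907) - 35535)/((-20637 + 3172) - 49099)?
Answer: 11845/22188 - √285/66564 ≈ 0.53359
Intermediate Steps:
(√(-23622 + 23907) - 35535)/((-20637 + 3172) - 49099) = (√285 - 35535)/(-17465 - 49099) = (-35535 + √285)/(-66564) = (-35535 + √285)*(-1/66564) = 11845/22188 - √285/66564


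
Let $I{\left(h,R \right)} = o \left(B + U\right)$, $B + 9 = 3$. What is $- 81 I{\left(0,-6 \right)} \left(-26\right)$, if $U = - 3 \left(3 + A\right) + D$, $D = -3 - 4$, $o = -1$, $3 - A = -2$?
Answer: $77922$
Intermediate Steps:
$A = 5$ ($A = 3 - -2 = 3 + 2 = 5$)
$B = -6$ ($B = -9 + 3 = -6$)
$D = -7$
$U = -31$ ($U = - 3 \left(3 + 5\right) - 7 = \left(-3\right) 8 - 7 = -24 - 7 = -31$)
$I{\left(h,R \right)} = 37$ ($I{\left(h,R \right)} = - (-6 - 31) = \left(-1\right) \left(-37\right) = 37$)
$- 81 I{\left(0,-6 \right)} \left(-26\right) = \left(-81\right) 37 \left(-26\right) = \left(-2997\right) \left(-26\right) = 77922$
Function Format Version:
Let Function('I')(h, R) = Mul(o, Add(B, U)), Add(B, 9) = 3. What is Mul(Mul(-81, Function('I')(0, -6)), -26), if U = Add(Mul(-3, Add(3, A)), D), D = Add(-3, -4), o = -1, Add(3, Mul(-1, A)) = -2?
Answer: 77922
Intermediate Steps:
A = 5 (A = Add(3, Mul(-1, -2)) = Add(3, 2) = 5)
B = -6 (B = Add(-9, 3) = -6)
D = -7
U = -31 (U = Add(Mul(-3, Add(3, 5)), -7) = Add(Mul(-3, 8), -7) = Add(-24, -7) = -31)
Function('I')(h, R) = 37 (Function('I')(h, R) = Mul(-1, Add(-6, -31)) = Mul(-1, -37) = 37)
Mul(Mul(-81, Function('I')(0, -6)), -26) = Mul(Mul(-81, 37), -26) = Mul(-2997, -26) = 77922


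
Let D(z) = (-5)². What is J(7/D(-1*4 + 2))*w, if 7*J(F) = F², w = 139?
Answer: 973/625 ≈ 1.5568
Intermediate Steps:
D(z) = 25
J(F) = F²/7
J(7/D(-1*4 + 2))*w = ((7/25)²/7)*139 = ((⅐)*(49/625))*139 = (7/625)*139 = 973/625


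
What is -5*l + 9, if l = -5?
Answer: 34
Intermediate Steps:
-5*l + 9 = -5*(-5) + 9 = 25 + 9 = 34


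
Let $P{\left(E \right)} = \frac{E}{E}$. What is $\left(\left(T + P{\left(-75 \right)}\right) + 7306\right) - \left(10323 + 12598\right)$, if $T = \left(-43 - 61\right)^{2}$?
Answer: $-4798$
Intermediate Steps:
$T = 10816$ ($T = \left(-104\right)^{2} = 10816$)
$P{\left(E \right)} = 1$
$\left(\left(T + P{\left(-75 \right)}\right) + 7306\right) - \left(10323 + 12598\right) = \left(\left(10816 + 1\right) + 7306\right) - \left(10323 + 12598\right) = \left(10817 + 7306\right) - 22921 = 18123 - 22921 = -4798$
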